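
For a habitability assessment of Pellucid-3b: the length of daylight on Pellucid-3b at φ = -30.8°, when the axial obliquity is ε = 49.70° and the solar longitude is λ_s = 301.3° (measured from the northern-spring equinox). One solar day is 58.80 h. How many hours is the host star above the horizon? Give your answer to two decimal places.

Solar declination: sin δ = sin ε · sin λ_s = sin 49.70° × sin 301.3° = -0.65167, so δ = -40.668°.
cos H₀ = −tan φ · tan δ = −tan(-30.8°) × tan(-40.668°) = -0.5122, so H₀ = 2.1085 rad = 120.81°.
Daylight = 2H₀/(2π) × 58.80 h = (2.1085/π) × 58.80 = 39.46 h.

39.46 h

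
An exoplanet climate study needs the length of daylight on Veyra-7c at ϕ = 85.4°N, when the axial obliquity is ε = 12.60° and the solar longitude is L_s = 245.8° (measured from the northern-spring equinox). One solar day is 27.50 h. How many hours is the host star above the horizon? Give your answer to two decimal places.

0.00 h

Solar declination: sin δ = sin ε · sin L_s = sin 12.60° × sin 245.8° = -0.19897, so δ = -11.477°.
cos h₀ = −tan ϕ · tan δ = 2.5235 ≥ 1, so the host star never rises (polar night) and h₀ = 0.
Daylight = 2h₀/(2π) × 27.50 h = (0.0000/π) × 27.50 = 0.00 h.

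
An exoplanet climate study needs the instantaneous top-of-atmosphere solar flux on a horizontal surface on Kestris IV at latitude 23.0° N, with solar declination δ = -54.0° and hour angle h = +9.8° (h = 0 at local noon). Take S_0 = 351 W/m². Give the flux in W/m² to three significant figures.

cos θ_z = sin ϕ sin δ + cos ϕ cos δ cos h = -0.316108 + 0.533164 = 0.217056.
Flux = S_0 · cos θ_z = 351 × 0.217056 = 76.19 W/m².

76.2 W/m²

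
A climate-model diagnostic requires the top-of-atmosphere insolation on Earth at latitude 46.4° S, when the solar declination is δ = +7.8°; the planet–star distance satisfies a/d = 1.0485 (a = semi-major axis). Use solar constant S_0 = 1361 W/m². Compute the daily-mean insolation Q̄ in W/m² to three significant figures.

cos h₀ = −tan(-46.4°) tan(+7.800°) = 0.1438, h₀ = 1.4264 rad.
Bracket: h₀ sin ϕ sin δ + cos ϕ cos δ sin h₀ = 1.4264×-0.72417×0.13572 + 0.68962×0.99075×0.98960 = -0.140193 + 0.676135 = 0.535942.
Inverse-square distance factor (a/d)² = 1.0485² = 1.099352.
Q̄ = (S_0/π) × 1.099352 × [bracket] = (1361/π) × 1.099352 × 0.535942 = 255.2 W/m².

Q̄ ≈ 255 W/m²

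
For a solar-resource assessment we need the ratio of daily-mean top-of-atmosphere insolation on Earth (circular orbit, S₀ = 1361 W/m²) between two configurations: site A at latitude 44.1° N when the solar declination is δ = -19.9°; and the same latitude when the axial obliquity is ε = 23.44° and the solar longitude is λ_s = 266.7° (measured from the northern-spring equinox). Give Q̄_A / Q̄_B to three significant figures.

— Configuration A (φ=+44.1°):
cos H₀ = −tan(+44.1°) tan(-19.900°) = 0.3508, H₀ = 1.2124 rad.
Bracket: H₀ sin φ sin δ + cos φ cos δ sin H₀ = 1.2124×0.69591×-0.34038 + 0.71813×0.94029×0.93645 = -0.287186 + 0.632338 = 0.345152.
Q̄ = (S₀/π) × [bracket] = (1361/π) × 0.345152 = 149.53 W/m².
— Configuration B (φ=+44.1°):
Solar declination: sin δ = sin ε · sin λ_s = sin 23.44° × sin 266.7° = -0.39713, so δ = -23.399°.
cos H₀ = −tan(+44.1°) tan(-23.399°) = 0.4193, H₀ = 1.1381 rad.
Bracket: H₀ sin φ sin δ + cos φ cos δ sin H₀ = 1.1381×0.69591×-0.39713 + 0.71813×0.91776×0.90783 = -0.314533 + 0.598324 = 0.283791.
Q̄ = (S₀/π) × [bracket] = (1361/π) × 0.283791 = 122.94 W/m².
Ratio Q̄_A / Q̄_B = 149.53 / 122.94 = 1.216.

Q̄_A / Q̄_B ≈ 1.22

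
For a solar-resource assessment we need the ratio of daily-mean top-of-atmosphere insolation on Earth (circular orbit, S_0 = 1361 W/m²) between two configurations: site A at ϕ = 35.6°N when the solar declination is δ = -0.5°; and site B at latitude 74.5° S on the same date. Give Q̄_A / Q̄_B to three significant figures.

Q̄_A / Q̄_B ≈ 2.87

— Configuration A (ϕ=+35.6°):
cos h₀ = −tan(+35.6°) tan(-0.500°) = 0.0062, h₀ = 1.5645 rad.
Bracket: h₀ sin ϕ sin δ + cos ϕ cos δ sin h₀ = 1.5645×0.58212×-0.00873 + 0.81310×0.99996×0.99998 = -0.007951 + 0.813051 = 0.805100.
Q̄ = (S_0/π) × [bracket] = (1361/π) × 0.805100 = 348.79 W/m².
— Configuration B (ϕ=-74.5°):
cos h₀ = −tan(-74.5°) tan(-0.500°) = -0.0315, h₀ = 1.6023 rad.
Bracket: h₀ sin ϕ sin δ + cos ϕ cos δ sin h₀ = 1.6023×-0.96363×-0.00873 + 0.26724×0.99996×0.99950 = 0.013479 + 0.267096 = 0.280575.
Q̄ = (S_0/π) × [bracket] = (1361/π) × 0.280575 = 121.55 W/m².
Ratio Q̄_A / Q̄_B = 348.79 / 121.55 = 2.870.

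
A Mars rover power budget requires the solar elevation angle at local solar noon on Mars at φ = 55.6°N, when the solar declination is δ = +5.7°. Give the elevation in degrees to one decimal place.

At local noon the hour angle is zero, so the zenith angle equals |φ − δ| = |+55.6° − (+5.700°)| = 49.900°.
Elevation = 90° − 49.900° = 40.1°.

40.1°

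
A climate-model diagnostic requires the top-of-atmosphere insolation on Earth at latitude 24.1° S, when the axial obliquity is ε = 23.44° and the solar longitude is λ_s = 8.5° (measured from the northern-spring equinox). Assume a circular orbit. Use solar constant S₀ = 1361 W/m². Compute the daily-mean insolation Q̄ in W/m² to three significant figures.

Q̄ ≈ 379 W/m²

Solar declination: sin δ = sin ε · sin λ_s = sin 23.44° × sin 8.5° = 0.05880, so δ = +3.371°.
cos H₀ = −tan(-24.1°) tan(+3.371°) = 0.0263, H₀ = 1.5444 rad.
Bracket: H₀ sin φ sin δ + cos φ cos δ sin H₀ = 1.5444×-0.40833×0.05880 + 0.91283×0.99827×0.99965 = -0.037081 + 0.910932 = 0.873851.
Q̄ = (S₀/π) × [bracket] = (1361/π) × 0.873851 = 378.6 W/m².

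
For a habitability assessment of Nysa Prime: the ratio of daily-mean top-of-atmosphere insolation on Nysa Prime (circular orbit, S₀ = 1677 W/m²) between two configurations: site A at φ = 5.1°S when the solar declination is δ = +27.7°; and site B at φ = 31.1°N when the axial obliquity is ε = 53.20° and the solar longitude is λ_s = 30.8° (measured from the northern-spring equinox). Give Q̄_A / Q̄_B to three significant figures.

— Configuration A (φ=-5.1°):
cos H₀ = −tan(-5.1°) tan(+27.700°) = 0.0469, H₀ = 1.5239 rad.
Bracket: H₀ sin φ sin δ + cos φ cos δ sin H₀ = 1.5239×-0.08889×0.46484 + 0.99604×0.88539×0.99890 = -0.062967 + 0.880914 = 0.817947.
Q̄ = (S₀/π) × [bracket] = (1677/π) × 0.817947 = 436.62 W/m².
— Configuration B (φ=+31.1°):
Solar declination: sin δ = sin ε · sin λ_s = sin 53.20° × sin 30.8° = 0.41001, so δ = +24.205°.
cos H₀ = −tan(+31.1°) tan(+24.205°) = -0.2712, H₀ = 1.8454 rad.
Bracket: H₀ sin φ sin δ + cos φ cos δ sin H₀ = 1.8454×0.51653×0.41001 + 0.85627×0.91208×0.96253 = 0.390823 + 0.751723 = 1.142546.
Q̄ = (S₀/π) × [bracket] = (1677/π) × 1.142546 = 609.90 W/m².
Ratio Q̄_A / Q̄_B = 436.62 / 609.90 = 0.7159.

Q̄_A / Q̄_B ≈ 0.716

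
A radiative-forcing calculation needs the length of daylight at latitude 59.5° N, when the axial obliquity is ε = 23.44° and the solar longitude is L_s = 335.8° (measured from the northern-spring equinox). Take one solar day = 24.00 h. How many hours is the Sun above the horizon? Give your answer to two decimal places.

9.83 h

Solar declination: sin δ = sin ε · sin L_s = sin 23.44° × sin 335.8° = -0.16306, so δ = -9.385°.
cos h₀ = −tan ϕ · tan δ = −tan(+59.5°) × tan(-9.385°) = 0.2806, so h₀ = 1.2864 rad = 73.71°.
Daylight = 2h₀/(2π) × 24.00 h = (1.2864/π) × 24.00 = 9.83 h.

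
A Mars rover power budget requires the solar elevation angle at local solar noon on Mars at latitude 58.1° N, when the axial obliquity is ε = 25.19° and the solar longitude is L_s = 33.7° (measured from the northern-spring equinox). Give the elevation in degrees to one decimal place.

Solar declination: sin δ = sin ε · sin L_s = sin 25.19° × sin 33.7° = 0.23615, so δ = +13.660°.
At local noon the hour angle is zero, so the zenith angle equals |ϕ − δ| = |+58.1° − (+13.660°)| = 44.440°.
Elevation = 90° − 44.440° = 45.6°.

45.6°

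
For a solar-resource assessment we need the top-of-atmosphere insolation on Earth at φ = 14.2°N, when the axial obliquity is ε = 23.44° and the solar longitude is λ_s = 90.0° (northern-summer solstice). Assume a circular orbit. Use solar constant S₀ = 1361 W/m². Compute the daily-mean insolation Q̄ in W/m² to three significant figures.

Solar declination: sin δ = sin ε · sin λ_s = sin 23.44° × sin 90.0° = 0.39779, so δ = +23.440°.
cos H₀ = −tan(+14.2°) tan(+23.440°) = -0.1097, H₀ = 1.6807 rad.
Bracket: H₀ sin φ sin δ + cos φ cos δ sin H₀ = 1.6807×0.24531×0.39779 + 0.96945×0.91748×0.99396 = 0.164006 + 0.884079 = 1.048085.
Q̄ = (S₀/π) × [bracket] = (1361/π) × 1.048085 = 454.1 W/m².

Q̄ ≈ 454 W/m²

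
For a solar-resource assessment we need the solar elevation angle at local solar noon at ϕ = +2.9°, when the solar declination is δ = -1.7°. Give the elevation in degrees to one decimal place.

85.4°

At local noon the hour angle is zero, so the zenith angle equals |ϕ − δ| = |+2.9° − (-1.700°)| = 4.600°.
Elevation = 90° − 4.600° = 85.4°.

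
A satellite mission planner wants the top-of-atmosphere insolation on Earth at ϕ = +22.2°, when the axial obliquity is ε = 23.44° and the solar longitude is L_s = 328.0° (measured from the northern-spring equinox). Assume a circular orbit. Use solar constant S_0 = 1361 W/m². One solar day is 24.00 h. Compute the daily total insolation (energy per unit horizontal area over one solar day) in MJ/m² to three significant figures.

Solar declination: sin δ = sin ε · sin L_s = sin 23.44° × sin 328.0° = -0.21080, so δ = -12.169°.
cos h₀ = −tan(+22.2°) tan(-12.169°) = 0.0880, h₀ = 1.4827 rad.
Bracket: h₀ sin ϕ sin δ + cos ϕ cos δ sin h₀ = 1.4827×0.37784×-0.21080 + 0.92587×0.97753×0.99612 = -0.118095 + 0.901554 = 0.783459.
Q̄ = (S_0/π) × [bracket] = (1361/π) × 0.783459 = 339.41 W/m².
Daily total = Q̄ × 24.00 h × 3600 s/h = 339.41 × 24.00 × 3600 / 10⁶ = 29.33 MJ/m².

29.3 MJ/m²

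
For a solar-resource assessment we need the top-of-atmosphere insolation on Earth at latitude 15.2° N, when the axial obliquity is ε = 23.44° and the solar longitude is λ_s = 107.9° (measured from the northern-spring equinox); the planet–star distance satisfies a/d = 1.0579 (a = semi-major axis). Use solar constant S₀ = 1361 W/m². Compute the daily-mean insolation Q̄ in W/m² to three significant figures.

Q̄ ≈ 511 W/m²

Solar declination: sin δ = sin ε · sin λ_s = sin 23.44° × sin 107.9° = 0.37853, so δ = +22.243°.
cos H₀ = −tan(+15.2°) tan(+22.243°) = -0.1111, H₀ = 1.6821 rad.
Bracket: H₀ sin φ sin δ + cos φ cos δ sin H₀ = 1.6821×0.26219×0.37853 + 0.96502×0.92559×0.99381 = 0.166943 + 0.887684 = 1.054627.
Inverse-square distance factor (a/d)² = 1.0579² = 1.119152.
Q̄ = (S₀/π) × 1.119152 × [bracket] = (1361/π) × 1.119152 × 1.054627 = 511.3 W/m².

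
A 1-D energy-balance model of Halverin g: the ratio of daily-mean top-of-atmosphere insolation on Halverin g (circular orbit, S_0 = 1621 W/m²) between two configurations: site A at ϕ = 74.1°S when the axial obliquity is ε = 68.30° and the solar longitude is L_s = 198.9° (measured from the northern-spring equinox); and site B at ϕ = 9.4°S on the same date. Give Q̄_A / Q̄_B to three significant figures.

— Configuration A (ϕ=-74.1°):
Solar declination: sin δ = sin ε · sin L_s = sin 68.30° × sin 198.9° = -0.30096, so δ = -17.515°.
cos h₀ = −tan(-74.1°) tan(-17.515°) = -1.1079 ≤ −1 ⇒ polar day, h₀ = π.
Bracket: h₀ sin ϕ sin δ + cos ϕ cos δ sin h₀ = 3.1416×-0.96174×-0.30096 + 0.27396×0.95364×0.00000 = 0.909321 + 0.000000 = 0.909321.
Q̄ = (S_0/π) × [bracket] = (1621/π) × 0.909321 = 469.19 W/m².
— Configuration B (ϕ=-9.4°):
cos h₀ = −tan(-9.4°) tan(-17.515°) = -0.0522, h₀ = 1.6231 rad.
Bracket: h₀ sin ϕ sin δ + cos ϕ cos δ sin h₀ = 1.6231×-0.16333×-0.30096 + 0.98657×0.95364×0.99863 = 0.079785 + 0.939544 = 1.019329.
Q̄ = (S_0/π) × [bracket] = (1621/π) × 1.019329 = 525.95 W/m².
Ratio Q̄_A / Q̄_B = 469.19 / 525.95 = 0.8921.

Q̄_A / Q̄_B ≈ 0.892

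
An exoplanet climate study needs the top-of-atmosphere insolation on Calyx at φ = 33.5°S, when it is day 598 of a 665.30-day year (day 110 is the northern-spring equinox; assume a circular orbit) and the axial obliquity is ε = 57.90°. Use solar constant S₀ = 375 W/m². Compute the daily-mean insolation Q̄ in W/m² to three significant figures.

Q̄ ≈ 174 W/m²

Solar longitude: λ_s = 360° × (598 − 110)/665.30 = 264.061°.
sin δ = sin 57.90° × sin 264.061° = -0.84258, so δ = -57.413°.
cos H₀ = −tan(-33.5°) tan(-57.413°) = -1.0355 ≤ −1 ⇒ polar day, H₀ = π.
Bracket: H₀ sin φ sin δ + cos φ cos δ sin H₀ = 3.1416×-0.55194×-0.84258 + 0.83389×0.53858×0.00000 = 1.461012 + 0.000000 = 1.461012.
Q̄ = (S₀/π) × [bracket] = (375/π) × 1.461012 = 174.4 W/m².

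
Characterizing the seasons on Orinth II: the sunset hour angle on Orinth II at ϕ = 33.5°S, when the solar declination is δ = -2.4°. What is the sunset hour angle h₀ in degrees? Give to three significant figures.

h₀ = 91.6°

cos h₀ = −tan ϕ · tan δ = −tan(-33.5°) × tan(-2.400°) = -0.0277, so h₀ = 1.5985 rad = 91.59°.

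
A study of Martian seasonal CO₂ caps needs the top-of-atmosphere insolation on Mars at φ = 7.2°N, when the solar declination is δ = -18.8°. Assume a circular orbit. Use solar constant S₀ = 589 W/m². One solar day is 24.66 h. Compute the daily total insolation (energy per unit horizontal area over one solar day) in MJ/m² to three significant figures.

14.6 MJ/m²

cos H₀ = −tan(+7.2°) tan(-18.800°) = 0.0430, H₀ = 1.5278 rad.
Bracket: H₀ sin φ sin δ + cos φ cos δ sin H₀ = 1.5278×0.12533×-0.32227 + 0.99211×0.94665×0.99907 = -0.061708 + 0.938307 = 0.876599.
Q̄ = (S₀/π) × [bracket] = (589/π) × 0.876599 = 164.35 W/m².
Daily total = Q̄ × 24.66 h × 3600 s/h = 164.35 × 24.66 × 3600 / 10⁶ = 14.59 MJ/m².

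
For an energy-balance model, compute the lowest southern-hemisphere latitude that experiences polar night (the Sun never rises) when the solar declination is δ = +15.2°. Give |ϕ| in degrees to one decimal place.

|ϕ| = 74.8°

Polar night requires cos h₀ = −tan ϕ tan δ ≥ 1, i.e. tan ϕ tan δ ≤ −1.
The boundary is |tan ϕ| · |tan δ| = 1, so |ϕ| = 90° − |δ| = 90° − 15.2° = 74.8° in the southern hemisphere.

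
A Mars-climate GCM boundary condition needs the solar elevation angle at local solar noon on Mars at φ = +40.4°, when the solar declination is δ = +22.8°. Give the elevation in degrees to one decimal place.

At local noon the hour angle is zero, so the zenith angle equals |φ − δ| = |+40.4° − (+22.800°)| = 17.600°.
Elevation = 90° − 17.600° = 72.4°.

72.4°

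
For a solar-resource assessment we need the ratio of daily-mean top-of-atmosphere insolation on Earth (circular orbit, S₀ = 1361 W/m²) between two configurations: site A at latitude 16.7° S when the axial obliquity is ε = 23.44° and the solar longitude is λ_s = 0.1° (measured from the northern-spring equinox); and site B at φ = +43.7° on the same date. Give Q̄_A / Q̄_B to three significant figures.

Q̄_A / Q̄_B ≈ 1.32

— Configuration A (φ=-16.7°):
Solar declination: sin δ = sin ε · sin λ_s = sin 23.44° × sin 0.1° = 0.00069, so δ = +0.040°.
cos H₀ = −tan(-16.7°) tan(+0.040°) = 0.0002, H₀ = 1.5706 rad.
Bracket: H₀ sin φ sin δ + cos φ cos δ sin H₀ = 1.5706×-0.28736×0.00069 + 0.95782×1.00000×1.00000 = -0.000311 + 0.957820 = 0.957509.
Q̄ = (S₀/π) × [bracket] = (1361/π) × 0.957509 = 414.81 W/m².
— Configuration B (φ=+43.7°):
cos H₀ = −tan(+43.7°) tan(+0.040°) = -0.0007, H₀ = 1.5715 rad.
Bracket: H₀ sin φ sin δ + cos φ cos δ sin H₀ = 1.5715×0.69088×0.00069 + 0.72297×1.00000×1.00000 = 0.000749 + 0.722970 = 0.723719.
Q̄ = (S₀/π) × [bracket] = (1361/π) × 0.723719 = 313.53 W/m².
Ratio Q̄_A / Q̄_B = 414.81 / 313.53 = 1.323.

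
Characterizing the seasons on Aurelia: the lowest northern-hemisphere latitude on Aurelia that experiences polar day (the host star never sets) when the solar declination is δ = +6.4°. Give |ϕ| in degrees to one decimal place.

Polar day requires cos h₀ = −tan ϕ tan δ ≤ −1, i.e. tan ϕ tan δ ≥ 1.
The boundary is |tan ϕ| · |tan δ| = 1, so |ϕ| = 90° − |δ| = 90° − 6.4° = 83.6° in the northern hemisphere.

|ϕ| = 83.6°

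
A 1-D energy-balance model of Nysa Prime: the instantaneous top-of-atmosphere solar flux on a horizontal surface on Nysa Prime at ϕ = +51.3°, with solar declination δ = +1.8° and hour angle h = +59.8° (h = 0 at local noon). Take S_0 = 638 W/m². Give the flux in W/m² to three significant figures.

cos θ_z = sin ϕ sin δ + cos ϕ cos δ cos h = 0.024514 + 0.314354 = 0.338868.
Flux = S_0 · cos θ_z = 638 × 0.338868 = 216.2 W/m².

216 W/m²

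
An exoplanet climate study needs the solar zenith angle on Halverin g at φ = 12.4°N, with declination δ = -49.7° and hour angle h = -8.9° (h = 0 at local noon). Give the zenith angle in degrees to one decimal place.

θ_z = 62.6°

cos θ_z = sin φ sin δ + cos φ cos δ cos h = -0.163772 + 0.624096 = 0.460324.
θ_z = arccos(0.460324) = 62.6°.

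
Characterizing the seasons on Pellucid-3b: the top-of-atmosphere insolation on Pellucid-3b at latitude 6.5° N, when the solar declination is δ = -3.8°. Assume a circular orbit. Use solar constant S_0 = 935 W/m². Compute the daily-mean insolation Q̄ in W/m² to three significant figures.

Q̄ ≈ 292 W/m²

cos h₀ = −tan(+6.5°) tan(-3.800°) = 0.0076, h₀ = 1.5632 rad.
Bracket: h₀ sin ϕ sin δ + cos ϕ cos δ sin h₀ = 1.5632×0.11320×-0.06627 + 0.99357×0.99780×0.99997 = -0.011727 + 0.991354 = 0.979627.
Q̄ = (S_0/π) × [bracket] = (935/π) × 0.979627 = 291.6 W/m².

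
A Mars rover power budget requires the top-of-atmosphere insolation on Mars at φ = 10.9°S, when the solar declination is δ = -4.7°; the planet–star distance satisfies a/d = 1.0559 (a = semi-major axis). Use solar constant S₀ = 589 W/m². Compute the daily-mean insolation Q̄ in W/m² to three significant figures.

Q̄ ≈ 210 W/m²

cos H₀ = −tan(-10.9°) tan(-4.700°) = -0.0158, H₀ = 1.5866 rad.
Bracket: H₀ sin φ sin δ + cos φ cos δ sin H₀ = 1.5866×-0.18910×-0.08194 + 0.98196×0.99664×0.99987 = 0.024584 + 0.978533 = 1.003117.
Inverse-square distance factor (a/d)² = 1.0559² = 1.114925.
Q̄ = (S₀/π) × 1.114925 × [bracket] = (589/π) × 1.114925 × 1.003117 = 209.7 W/m².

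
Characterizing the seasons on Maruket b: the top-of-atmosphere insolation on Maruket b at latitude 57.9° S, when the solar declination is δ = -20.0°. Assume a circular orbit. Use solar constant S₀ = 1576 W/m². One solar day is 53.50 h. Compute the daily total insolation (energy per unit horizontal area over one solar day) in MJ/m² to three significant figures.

cos H₀ = −tan(-57.9°) tan(-20.000°) = -0.5802, H₀ = 2.1898 rad.
Bracket: H₀ sin φ sin δ + cos φ cos δ sin H₀ = 2.1898×-0.84712×-0.34202 + 0.53140×0.93969×0.81446 = 0.634455 + 0.406702 = 1.041157.
Q̄ = (S₀/π) × [bracket] = (1576/π) × 1.041157 = 522.30 W/m².
Daily total = Q̄ × 53.50 h × 3600 s/h = 522.30 × 53.50 × 3600 / 10⁶ = 100.6 MJ/m².

101 MJ/m²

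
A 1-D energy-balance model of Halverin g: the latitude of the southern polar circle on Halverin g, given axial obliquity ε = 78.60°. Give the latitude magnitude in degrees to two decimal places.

The polar circle is the lowest latitude that experiences at least one full rotation of continuous darkness at the northern-summer solstice; it lies at |ϕ| = 90° − ε = 90° − 78.60° = 11.40°.

11.40°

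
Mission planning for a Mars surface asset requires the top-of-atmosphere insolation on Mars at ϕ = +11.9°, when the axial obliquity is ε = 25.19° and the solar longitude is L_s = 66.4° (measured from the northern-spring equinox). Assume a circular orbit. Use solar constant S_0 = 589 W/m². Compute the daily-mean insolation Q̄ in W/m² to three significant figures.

Q̄ ≈ 193 W/m²

Solar declination: sin δ = sin ε · sin L_s = sin 25.19° × sin 66.4° = 0.39002, so δ = +22.956°.
cos h₀ = −tan(+11.9°) tan(+22.956°) = -0.0893, h₀ = 1.6602 rad.
Bracket: h₀ sin ϕ sin δ + cos ϕ cos δ sin h₀ = 1.6602×0.20620×0.39002 + 0.97851×0.92080×0.99601 = 0.133517 + 0.897417 = 1.030934.
Q̄ = (S_0/π) × [bracket] = (589/π) × 1.030934 = 193.3 W/m².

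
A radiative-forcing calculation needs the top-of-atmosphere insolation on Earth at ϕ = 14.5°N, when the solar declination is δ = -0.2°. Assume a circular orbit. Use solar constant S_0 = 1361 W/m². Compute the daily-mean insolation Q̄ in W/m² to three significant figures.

Q̄ ≈ 419 W/m²

cos h₀ = −tan(+14.5°) tan(-0.200°) = 0.0009, h₀ = 1.5699 rad.
Bracket: h₀ sin ϕ sin δ + cos ϕ cos δ sin h₀ = 1.5699×0.25038×-0.00349 + 0.96815×0.99999×1.00000 = -0.001372 + 0.968140 = 0.966768.
Q̄ = (S_0/π) × [bracket] = (1361/π) × 0.966768 = 418.8 W/m².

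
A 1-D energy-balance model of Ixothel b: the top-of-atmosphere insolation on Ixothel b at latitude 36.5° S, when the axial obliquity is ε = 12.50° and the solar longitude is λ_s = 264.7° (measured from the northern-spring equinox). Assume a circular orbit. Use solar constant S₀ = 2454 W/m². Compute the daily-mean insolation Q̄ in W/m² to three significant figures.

Q̄ ≈ 779 W/m²

Solar declination: sin δ = sin ε · sin λ_s = sin 12.50° × sin 264.7° = -0.21551, so δ = -12.446°.
cos H₀ = −tan(-36.5°) tan(-12.446°) = -0.1633, H₀ = 1.7348 rad.
Bracket: H₀ sin φ sin δ + cos φ cos δ sin H₀ = 1.7348×-0.59482×-0.21551 + 0.80386×0.97650×0.98657 = 0.222383 + 0.774427 = 0.996810.
Q̄ = (S₀/π) × [bracket] = (2454/π) × 0.996810 = 778.6 W/m².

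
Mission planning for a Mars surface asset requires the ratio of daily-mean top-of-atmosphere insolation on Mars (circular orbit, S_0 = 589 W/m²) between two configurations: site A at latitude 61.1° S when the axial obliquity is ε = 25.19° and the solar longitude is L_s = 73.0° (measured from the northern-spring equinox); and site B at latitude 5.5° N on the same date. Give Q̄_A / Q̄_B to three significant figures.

— Configuration A (ϕ=-61.1°):
Solar declination: sin δ = sin ε · sin L_s = sin 25.19° × sin 73.0° = 0.40702, so δ = +24.018°.
cos h₀ = −tan(-61.1°) tan(+24.018°) = 0.8072, h₀ = 0.6314 rad.
Bracket: h₀ sin ϕ sin δ + cos ϕ cos δ sin h₀ = 0.6314×-0.87546×0.40702 + 0.48328×0.91342×0.59026 = -0.224987 + 0.260563 = 0.035576.
Q̄ = (S_0/π) × [bracket] = (589/π) × 0.035576 = 6.6699 W/m².
— Configuration B (ϕ=+5.5°):
cos h₀ = −tan(+5.5°) tan(+24.018°) = -0.0429, h₀ = 1.6137 rad.
Bracket: h₀ sin ϕ sin δ + cos ϕ cos δ sin h₀ = 1.6137×0.09585×0.40702 + 0.99540×0.91342×0.99908 = 0.062955 + 0.908382 = 0.971337.
Q̄ = (S_0/π) × [bracket] = (589/π) × 0.971337 = 182.11 W/m².
Ratio Q̄_A / Q̄_B = 6.6699 / 182.11 = 0.03663.

Q̄_A / Q̄_B ≈ 0.0366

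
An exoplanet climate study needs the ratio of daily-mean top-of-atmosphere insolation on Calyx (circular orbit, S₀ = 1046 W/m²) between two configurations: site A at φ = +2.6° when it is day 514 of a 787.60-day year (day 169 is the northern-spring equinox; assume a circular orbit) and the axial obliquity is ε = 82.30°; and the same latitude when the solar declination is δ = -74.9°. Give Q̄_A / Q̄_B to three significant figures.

— Configuration A (φ=+2.6°):
Solar longitude: λ_s = 360° × (514 − 169)/787.60 = 157.694°.
sin δ = sin 82.30° × sin 157.694° = 0.37613, so δ = +22.094°.
cos H₀ = −tan(+2.6°) tan(+22.094°) = -0.0184, H₀ = 1.5892 rad.
Bracket: H₀ sin φ sin δ + cos φ cos δ sin H₀ = 1.5892×0.04536×0.37613 + 0.99897×0.92657×0.99983 = 0.027114 + 0.925458 = 0.952572.
Q̄ = (S₀/π) × [bracket] = (1046/π) × 0.952572 = 317.16 W/m².
— Configuration B (φ=+2.6°):
cos H₀ = −tan(+2.6°) tan(-74.900°) = 0.1683, H₀ = 1.4017 rad.
Bracket: H₀ sin φ sin δ + cos φ cos δ sin H₀ = 1.4017×0.04536×-0.96547 + 0.99897×0.26050×0.98574 = -0.061386 + 0.256521 = 0.195135.
Q̄ = (S₀/π) × [bracket] = (1046/π) × 0.195135 = 64.971 W/m².
Ratio Q̄_A / Q̄_B = 317.16 / 64.971 = 4.882.

Q̄_A / Q̄_B ≈ 4.88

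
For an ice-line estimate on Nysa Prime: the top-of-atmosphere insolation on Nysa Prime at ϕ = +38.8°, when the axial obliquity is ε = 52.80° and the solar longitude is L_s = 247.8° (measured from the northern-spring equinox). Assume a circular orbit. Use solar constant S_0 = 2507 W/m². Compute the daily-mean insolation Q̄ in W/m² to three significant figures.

Q̄ ≈ 17.0 W/m²

Solar declination: sin δ = sin ε · sin L_s = sin 52.80° × sin 247.8° = -0.73748, so δ = -47.517°.
cos h₀ = −tan(+38.8°) tan(-47.517°) = 0.8780, h₀ = 0.4992 rad.
Bracket: h₀ sin ϕ sin δ + cos ϕ cos δ sin h₀ = 0.4992×0.62660×-0.73748 + 0.77934×0.67537×0.47871 = -0.230683 + 0.251966 = 0.021283.
Q̄ = (S_0/π) × [bracket] = (2507/π) × 0.021283 = 16.98 W/m².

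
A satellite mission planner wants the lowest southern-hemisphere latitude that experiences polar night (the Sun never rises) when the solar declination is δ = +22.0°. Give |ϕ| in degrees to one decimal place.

Polar night requires cos h₀ = −tan ϕ tan δ ≥ 1, i.e. tan ϕ tan δ ≤ −1.
The boundary is |tan ϕ| · |tan δ| = 1, so |ϕ| = 90° − |δ| = 90° − 22.0° = 68.0° in the southern hemisphere.

|ϕ| = 68.0°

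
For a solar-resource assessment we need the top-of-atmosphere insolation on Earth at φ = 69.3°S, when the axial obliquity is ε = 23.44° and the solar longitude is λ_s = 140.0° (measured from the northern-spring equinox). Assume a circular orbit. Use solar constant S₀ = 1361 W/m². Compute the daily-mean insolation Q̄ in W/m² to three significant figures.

Solar declination: sin δ = sin ε · sin λ_s = sin 23.44° × sin 140.0° = 0.25569, so δ = +14.815°.
cos H₀ = −tan(-69.3°) tan(+14.815°) = 0.6999, H₀ = 0.7955 rad.
Bracket: H₀ sin φ sin δ + cos φ cos δ sin H₀ = 0.7955×-0.93544×0.25569 + 0.35347×0.96676×0.71420 = -0.190270 + 0.244057 = 0.053787.
Q̄ = (S₀/π) × [bracket] = (1361/π) × 0.053787 = 23.30 W/m².

Q̄ ≈ 23.3 W/m²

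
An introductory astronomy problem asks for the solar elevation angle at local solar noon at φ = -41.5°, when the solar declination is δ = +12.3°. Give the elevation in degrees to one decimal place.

At local noon the hour angle is zero, so the zenith angle equals |φ − δ| = |-41.5° − (+12.300°)| = 53.800°.
Elevation = 90° − 53.800° = 36.2°.

36.2°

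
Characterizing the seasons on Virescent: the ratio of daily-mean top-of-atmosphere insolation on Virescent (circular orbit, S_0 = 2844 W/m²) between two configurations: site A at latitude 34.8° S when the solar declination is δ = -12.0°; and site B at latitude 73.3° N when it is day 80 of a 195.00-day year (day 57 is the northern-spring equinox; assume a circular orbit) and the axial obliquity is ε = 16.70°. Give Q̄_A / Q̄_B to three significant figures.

— Configuration A (ϕ=-34.8°):
cos h₀ = −tan(-34.8°) tan(-12.000°) = -0.1477, h₀ = 1.7191 rad.
Bracket: h₀ sin ϕ sin δ + cos ϕ cos δ sin h₀ = 1.7191×-0.57071×-0.20791 + 0.82115×0.97815×0.98903 = 0.203982 + 0.794397 = 0.998379.
Q̄ = (S_0/π) × [bracket] = (2844/π) × 0.998379 = 903.81 W/m².
— Configuration B (ϕ=+73.3°):
Solar longitude: L_s = 360° × (80 − 57)/195.00 = 42.462°.
sin δ = sin 16.70° × sin 42.462° = 0.19400, so δ = +11.186°.
cos h₀ = −tan(+73.3°) tan(+11.186°) = -0.6591, h₀ = 2.2905 rad.
Bracket: h₀ sin ϕ sin δ + cos ϕ cos δ sin h₀ = 2.2905×0.95782×0.19400 + 0.28736×0.98100×0.75202 = 0.425614 + 0.211995 = 0.637609.
Q̄ = (S_0/π) × [bracket] = (2844/π) × 0.637609 = 577.21 W/m².
Ratio Q̄_A / Q̄_B = 903.81 / 577.21 = 1.566.

Q̄_A / Q̄_B ≈ 1.57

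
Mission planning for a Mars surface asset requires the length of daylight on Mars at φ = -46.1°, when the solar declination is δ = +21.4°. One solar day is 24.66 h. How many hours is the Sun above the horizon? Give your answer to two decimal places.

9.04 h

cos H₀ = −tan φ · tan δ = −tan(-46.1°) × tan(+21.400°) = 0.4072, so H₀ = 1.1514 rad = 65.97°.
Daylight = 2H₀/(2π) × 24.66 h = (1.1514/π) × 24.66 = 9.04 h.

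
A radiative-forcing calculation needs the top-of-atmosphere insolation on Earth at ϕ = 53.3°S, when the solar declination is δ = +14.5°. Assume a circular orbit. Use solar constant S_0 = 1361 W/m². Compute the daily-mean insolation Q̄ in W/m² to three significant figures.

cos h₀ = −tan(-53.3°) tan(+14.500°) = 0.3470, h₀ = 1.2165 rad.
Bracket: h₀ sin ϕ sin δ + cos ϕ cos δ sin h₀ = 1.2165×-0.80178×0.25038 + 0.59763×0.96815×0.93788 = -0.244212 + 0.542653 = 0.298441.
Q̄ = (S_0/π) × [bracket] = (1361/π) × 0.298441 = 129.3 W/m².

Q̄ ≈ 129 W/m²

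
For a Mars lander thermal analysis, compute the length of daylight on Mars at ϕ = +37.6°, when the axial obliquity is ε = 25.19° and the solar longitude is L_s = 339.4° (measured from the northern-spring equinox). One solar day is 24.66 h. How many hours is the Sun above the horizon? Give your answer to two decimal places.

Solar declination: sin δ = sin ε · sin L_s = sin 25.19° × sin 339.4° = -0.14975, so δ = -8.613°.
cos h₀ = −tan ϕ · tan δ = −tan(+37.6°) × tan(-8.613°) = 0.1166, so h₀ = 1.4539 rad = 83.30°.
Daylight = 2h₀/(2π) × 24.66 h = (1.4539/π) × 24.66 = 11.41 h.

11.41 h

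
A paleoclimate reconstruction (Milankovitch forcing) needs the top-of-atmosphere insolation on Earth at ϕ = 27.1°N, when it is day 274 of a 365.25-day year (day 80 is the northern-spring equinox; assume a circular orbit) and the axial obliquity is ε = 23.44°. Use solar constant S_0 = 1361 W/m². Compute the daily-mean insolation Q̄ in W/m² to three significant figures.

Q̄ ≈ 361 W/m²

Solar longitude: L_s = 360° × (274 − 80)/365.25 = 191.211°.
sin δ = sin 23.44° × sin 191.211° = -0.07734, so δ = -4.436°.
cos h₀ = −tan(+27.1°) tan(-4.436°) = 0.0397, h₀ = 1.5311 rad.
Bracket: h₀ sin ϕ sin δ + cos ϕ cos δ sin h₀ = 1.5311×0.45554×-0.07734 + 0.89021×0.99700×0.99921 = -0.053943 + 0.886838 = 0.832895.
Q̄ = (S_0/π) × [bracket] = (1361/π) × 0.832895 = 360.8 W/m².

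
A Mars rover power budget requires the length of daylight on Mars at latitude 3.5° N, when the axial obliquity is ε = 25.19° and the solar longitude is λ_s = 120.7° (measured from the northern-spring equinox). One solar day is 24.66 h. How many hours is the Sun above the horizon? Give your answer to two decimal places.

12.52 h

Solar declination: sin δ = sin ε · sin λ_s = sin 25.19° × sin 120.7° = 0.36597, so δ = +21.467°.
cos H₀ = −tan φ · tan δ = −tan(+3.5°) × tan(+21.467°) = -0.0241, so H₀ = 1.5949 rad = 91.38°.
Daylight = 2H₀/(2π) × 24.66 h = (1.5949/π) × 24.66 = 12.52 h.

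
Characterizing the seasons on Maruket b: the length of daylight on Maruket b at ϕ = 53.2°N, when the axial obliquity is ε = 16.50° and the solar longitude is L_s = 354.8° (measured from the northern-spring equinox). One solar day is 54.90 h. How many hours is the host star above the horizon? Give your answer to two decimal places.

Solar declination: sin δ = sin ε · sin L_s = sin 16.50° × sin 354.8° = -0.02574, so δ = -1.475°.
cos h₀ = −tan ϕ · tan δ = −tan(+53.2°) × tan(-1.475°) = 0.0344, so h₀ = 1.5364 rad = 88.03°.
Daylight = 2h₀/(2π) × 54.90 h = (1.5364/π) × 54.90 = 26.85 h.

26.85 h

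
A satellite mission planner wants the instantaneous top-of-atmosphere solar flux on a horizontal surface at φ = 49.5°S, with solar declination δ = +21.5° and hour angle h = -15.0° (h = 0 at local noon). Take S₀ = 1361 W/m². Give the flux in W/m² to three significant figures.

415 W/m²

cos θ_z = sin φ sin δ + cos φ cos δ cos h = -0.278690 + 0.583668 = 0.304978.
Flux = S₀ · cos θ_z = 1361 × 0.304978 = 415.1 W/m².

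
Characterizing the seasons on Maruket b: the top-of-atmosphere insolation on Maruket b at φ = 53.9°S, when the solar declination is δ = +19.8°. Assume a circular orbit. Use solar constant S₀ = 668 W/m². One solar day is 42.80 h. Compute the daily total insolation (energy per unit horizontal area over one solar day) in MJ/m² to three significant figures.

6.34 MJ/m²

cos H₀ = −tan(-53.9°) tan(+19.800°) = 0.4937, H₀ = 1.0544 rad.
Bracket: H₀ sin φ sin δ + cos φ cos δ sin H₀ = 1.0544×-0.80799×0.33874 + 0.58920×0.94088×0.86962 = -0.288588 + 0.482088 = 0.193500.
Q̄ = (S₀/π) × [bracket] = (668/π) × 0.193500 = 41.144 W/m².
Daily total = Q̄ × 42.80 h × 3600 s/h = 41.144 × 42.80 × 3600 / 10⁶ = 6.339 MJ/m².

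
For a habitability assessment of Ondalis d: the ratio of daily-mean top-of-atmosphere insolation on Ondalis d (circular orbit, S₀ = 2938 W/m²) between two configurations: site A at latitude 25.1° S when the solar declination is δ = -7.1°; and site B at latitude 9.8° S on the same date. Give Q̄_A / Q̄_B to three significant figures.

— Configuration A (φ=-25.1°):
cos H₀ = −tan(-25.1°) tan(-7.100°) = -0.0583, H₀ = 1.6292 rad.
Bracket: H₀ sin φ sin δ + cos φ cos δ sin H₀ = 1.6292×-0.42420×-0.12360 + 0.90557×0.99233×0.99830 = 0.085421 + 0.897097 = 0.982518.
Q̄ = (S₀/π) × [bracket] = (2938/π) × 0.982518 = 918.85 W/m².
— Configuration B (φ=-9.8°):
cos H₀ = −tan(-9.8°) tan(-7.100°) = -0.0215, H₀ = 1.5923 rad.
Bracket: H₀ sin φ sin δ + cos φ cos δ sin H₀ = 1.5923×-0.17021×-0.12360 + 0.98541×0.99233×0.99977 = 0.033499 + 0.977627 = 1.011126.
Q̄ = (S₀/π) × [bracket] = (2938/π) × 1.011126 = 945.60 W/m².
Ratio Q̄_A / Q̄_B = 918.85 / 945.60 = 0.9717.

Q̄_A / Q̄_B ≈ 0.972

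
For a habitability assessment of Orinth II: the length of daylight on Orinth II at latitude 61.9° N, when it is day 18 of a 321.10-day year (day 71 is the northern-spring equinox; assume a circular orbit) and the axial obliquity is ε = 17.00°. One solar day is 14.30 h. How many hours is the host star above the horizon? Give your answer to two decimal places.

Solar longitude: L_s = 360° × (18 − 71)/321.10 = -59.421°, i.e. -59.421° + 360° = 300.579°.
sin δ = sin 17.00° × sin 300.579° = -0.25171, so δ = -14.579°.
cos h₀ = −tan ϕ · tan δ = −tan(+61.9°) × tan(-14.579°) = 0.4871, so h₀ = 1.0620 rad = 60.85°.
Daylight = 2h₀/(2π) × 14.30 h = (1.0620/π) × 14.30 = 4.83 h.

4.83 h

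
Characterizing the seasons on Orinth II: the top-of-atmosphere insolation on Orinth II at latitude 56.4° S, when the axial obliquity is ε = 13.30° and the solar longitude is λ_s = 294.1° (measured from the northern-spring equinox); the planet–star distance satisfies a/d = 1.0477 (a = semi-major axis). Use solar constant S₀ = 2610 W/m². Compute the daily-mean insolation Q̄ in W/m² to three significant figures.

Solar declination: sin δ = sin ε · sin λ_s = sin 13.30° × sin 294.1° = -0.21000, so δ = -12.122°.
cos H₀ = −tan(-56.4°) tan(-12.122°) = -0.3233, H₀ = 1.9000 rad.
Bracket: H₀ sin φ sin δ + cos φ cos δ sin H₀ = 1.9000×-0.83292×-0.21000 + 0.55339×0.97770×0.94630 = 0.332335 + 0.511995 = 0.844330.
Inverse-square distance factor (a/d)² = 1.0477² = 1.097675.
Q̄ = (S₀/π) × 1.097675 × [bracket] = (2610/π) × 1.097675 × 0.844330 = 770.0 W/m².

Q̄ ≈ 770 W/m²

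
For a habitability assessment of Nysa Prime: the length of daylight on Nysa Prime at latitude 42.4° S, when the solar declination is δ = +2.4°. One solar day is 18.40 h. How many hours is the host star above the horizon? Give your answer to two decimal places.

cos h₀ = −tan ϕ · tan δ = −tan(-42.4°) × tan(+2.400°) = 0.0383, so h₀ = 1.5325 rad = 87.81°.
Daylight = 2h₀/(2π) × 18.40 h = (1.5325/π) × 18.40 = 8.98 h.

8.98 h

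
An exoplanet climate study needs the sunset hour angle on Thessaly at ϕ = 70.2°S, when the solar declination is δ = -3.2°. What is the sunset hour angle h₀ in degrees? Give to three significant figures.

cos h₀ = −tan ϕ · tan δ = −tan(-70.2°) × tan(-3.200°) = -0.1553, so h₀ = 1.7267 rad = 98.93°.

h₀ = 98.9°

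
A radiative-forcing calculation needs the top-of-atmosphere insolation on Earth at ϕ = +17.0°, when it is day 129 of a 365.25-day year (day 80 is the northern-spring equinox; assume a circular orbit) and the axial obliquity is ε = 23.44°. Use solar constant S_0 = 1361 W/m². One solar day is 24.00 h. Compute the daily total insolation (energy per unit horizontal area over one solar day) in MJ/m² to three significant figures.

Solar longitude: L_s = 360° × (129 − 80)/365.25 = 48.296°.
sin δ = sin 23.44° × sin 48.296° = 0.29698, so δ = +17.277°.
cos h₀ = −tan(+17.0°) tan(+17.277°) = -0.0951, h₀ = 1.6660 rad.
Bracket: h₀ sin ϕ sin δ + cos ϕ cos δ sin h₀ = 1.6660×0.29237×0.29698 + 0.95630×0.95488×0.99547 = 0.144656 + 0.909015 = 1.053671.
Q̄ = (S_0/π) × [bracket] = (1361/π) × 1.053671 = 456.47 W/m².
Daily total = Q̄ × 24.00 h × 3600 s/h = 456.47 × 24.00 × 3600 / 10⁶ = 39.44 MJ/m².

39.4 MJ/m²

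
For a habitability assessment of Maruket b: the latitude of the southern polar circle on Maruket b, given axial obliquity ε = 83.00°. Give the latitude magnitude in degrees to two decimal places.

7.00°

The polar circle is the lowest latitude that experiences at least one full rotation of continuous darkness at the northern-summer solstice; it lies at |φ| = 90° − ε = 90° − 83.00° = 7.00°.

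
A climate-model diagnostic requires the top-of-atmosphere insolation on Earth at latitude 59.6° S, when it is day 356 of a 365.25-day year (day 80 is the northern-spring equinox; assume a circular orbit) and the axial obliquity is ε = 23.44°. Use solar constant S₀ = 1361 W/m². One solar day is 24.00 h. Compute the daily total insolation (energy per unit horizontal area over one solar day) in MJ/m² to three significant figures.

Solar longitude: λ_s = 360° × (356 − 80)/365.25 = 272.033°.
sin δ = sin 23.44° × sin 272.033° = -0.39754, so δ = -23.424°.
cos H₀ = −tan(-59.6°) tan(-23.424°) = -0.7384, H₀ = 2.4016 rad.
Bracket: H₀ sin φ sin δ + cos φ cos δ sin H₀ = 2.4016×-0.86251×-0.39754 + 0.50603×0.91759×0.67431 = 0.823466 + 0.313101 = 1.136567.
Q̄ = (S₀/π) × [bracket] = (1361/π) × 1.136567 = 492.38 W/m².
Daily total = Q̄ × 24.00 h × 3600 s/h = 492.38 × 24.00 × 3600 / 10⁶ = 42.54 MJ/m².

42.5 MJ/m²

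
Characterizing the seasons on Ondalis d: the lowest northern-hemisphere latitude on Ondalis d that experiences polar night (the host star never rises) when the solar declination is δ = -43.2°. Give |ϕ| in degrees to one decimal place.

|ϕ| = 46.8°

Polar night requires cos h₀ = −tan ϕ tan δ ≥ 1, i.e. tan ϕ tan δ ≤ −1.
The boundary is |tan ϕ| · |tan δ| = 1, so |ϕ| = 90° − |δ| = 90° − 43.2° = 46.8° in the northern hemisphere.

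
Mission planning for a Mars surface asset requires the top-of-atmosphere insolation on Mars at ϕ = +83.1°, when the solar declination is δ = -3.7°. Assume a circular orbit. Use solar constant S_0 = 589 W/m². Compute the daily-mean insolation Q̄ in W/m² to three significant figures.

cos h₀ = −tan(+83.1°) tan(-3.700°) = 0.5344, h₀ = 1.0070 rad.
Bracket: h₀ sin ϕ sin δ + cos ϕ cos δ sin h₀ = 1.0070×0.99276×-0.06453 + 0.12014×0.99792×0.84524 = -0.064511 + 0.101336 = 0.036825.
Q̄ = (S_0/π) × [bracket] = (589/π) × 0.036825 = 6.904 W/m².

Q̄ ≈ 6.90 W/m²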